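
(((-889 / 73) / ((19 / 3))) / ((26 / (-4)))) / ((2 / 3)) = 8001 / 18031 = 0.44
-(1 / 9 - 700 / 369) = 659 / 369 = 1.79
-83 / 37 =-2.24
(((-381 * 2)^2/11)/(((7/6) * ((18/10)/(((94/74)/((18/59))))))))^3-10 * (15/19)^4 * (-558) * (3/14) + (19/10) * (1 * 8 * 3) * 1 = 466386885251227420198199131214974/406841755896683415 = 1146359434575012.90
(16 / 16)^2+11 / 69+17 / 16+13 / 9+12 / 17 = 246175 / 56304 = 4.37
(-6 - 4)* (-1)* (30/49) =300/49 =6.12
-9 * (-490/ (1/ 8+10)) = 3920/ 9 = 435.56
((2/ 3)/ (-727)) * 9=-6/ 727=-0.01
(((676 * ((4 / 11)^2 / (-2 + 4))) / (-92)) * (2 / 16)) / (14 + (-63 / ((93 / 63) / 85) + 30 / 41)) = 214799 / 12779343973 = 0.00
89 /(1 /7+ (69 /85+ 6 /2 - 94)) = -52955 /53577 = -0.99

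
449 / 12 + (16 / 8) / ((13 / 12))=6125 / 156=39.26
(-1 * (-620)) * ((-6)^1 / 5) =-744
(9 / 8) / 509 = 9 / 4072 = 0.00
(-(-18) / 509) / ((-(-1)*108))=1 / 3054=0.00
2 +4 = 6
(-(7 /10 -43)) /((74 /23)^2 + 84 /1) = 223767 /499120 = 0.45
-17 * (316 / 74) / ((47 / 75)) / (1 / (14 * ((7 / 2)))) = -5676.28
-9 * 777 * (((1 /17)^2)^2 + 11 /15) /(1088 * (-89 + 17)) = 118977607 /1817416960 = 0.07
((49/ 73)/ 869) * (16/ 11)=784/ 697807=0.00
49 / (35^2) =1 / 25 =0.04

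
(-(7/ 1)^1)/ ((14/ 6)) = -3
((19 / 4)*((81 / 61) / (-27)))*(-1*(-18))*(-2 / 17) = 0.49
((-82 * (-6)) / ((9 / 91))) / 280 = 533 / 30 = 17.77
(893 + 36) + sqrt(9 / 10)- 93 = 3*sqrt(10) / 10 + 836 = 836.95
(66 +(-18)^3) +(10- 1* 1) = -5757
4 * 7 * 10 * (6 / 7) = 240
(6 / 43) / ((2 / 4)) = 12 / 43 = 0.28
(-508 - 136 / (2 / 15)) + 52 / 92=-1527.43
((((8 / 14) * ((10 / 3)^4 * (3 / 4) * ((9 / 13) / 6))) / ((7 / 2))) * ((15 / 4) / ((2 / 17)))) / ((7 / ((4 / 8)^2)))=53125 / 26754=1.99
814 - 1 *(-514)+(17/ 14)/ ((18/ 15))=111637/ 84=1329.01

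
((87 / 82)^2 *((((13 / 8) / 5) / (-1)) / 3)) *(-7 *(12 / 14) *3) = 295191 / 134480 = 2.20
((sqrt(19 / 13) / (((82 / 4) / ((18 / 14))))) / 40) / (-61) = -9*sqrt(247) / 4551820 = -0.00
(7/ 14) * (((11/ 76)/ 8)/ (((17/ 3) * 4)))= 33/ 82688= 0.00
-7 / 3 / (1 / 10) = -70 / 3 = -23.33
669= 669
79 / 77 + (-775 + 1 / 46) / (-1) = 2748607 / 3542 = 776.00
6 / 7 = 0.86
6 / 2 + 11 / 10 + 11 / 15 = 29 / 6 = 4.83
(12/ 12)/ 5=0.20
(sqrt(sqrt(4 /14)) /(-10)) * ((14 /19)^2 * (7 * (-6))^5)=1829677248 * 2^(1 /4) * 7^(3 /4) /1805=5187741.30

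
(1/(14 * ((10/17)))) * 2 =17/70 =0.24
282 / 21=94 / 7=13.43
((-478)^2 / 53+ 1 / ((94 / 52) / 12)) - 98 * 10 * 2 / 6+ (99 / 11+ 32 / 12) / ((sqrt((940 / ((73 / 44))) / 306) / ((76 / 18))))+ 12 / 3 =133 * sqrt(6415970) / 9306+ 29854564 / 7473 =4031.19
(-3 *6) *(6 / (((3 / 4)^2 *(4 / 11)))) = -528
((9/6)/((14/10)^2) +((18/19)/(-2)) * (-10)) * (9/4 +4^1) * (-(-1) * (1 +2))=768375/7448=103.17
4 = 4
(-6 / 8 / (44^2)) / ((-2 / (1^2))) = 3 / 15488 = 0.00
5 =5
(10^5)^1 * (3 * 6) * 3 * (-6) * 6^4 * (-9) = 377913600000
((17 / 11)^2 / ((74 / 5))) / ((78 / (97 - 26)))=102595 / 698412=0.15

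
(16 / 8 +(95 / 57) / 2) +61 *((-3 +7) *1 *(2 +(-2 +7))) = 10265 / 6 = 1710.83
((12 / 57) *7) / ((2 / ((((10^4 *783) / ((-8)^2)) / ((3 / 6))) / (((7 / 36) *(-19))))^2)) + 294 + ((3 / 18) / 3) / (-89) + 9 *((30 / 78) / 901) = 2911985842635479314673 / 900926782938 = 3232211426.93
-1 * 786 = -786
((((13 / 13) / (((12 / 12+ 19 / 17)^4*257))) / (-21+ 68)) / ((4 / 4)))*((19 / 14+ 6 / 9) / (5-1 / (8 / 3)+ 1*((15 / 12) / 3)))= 7099285 / 4296001292352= 0.00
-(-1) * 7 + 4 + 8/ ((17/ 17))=19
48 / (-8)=-6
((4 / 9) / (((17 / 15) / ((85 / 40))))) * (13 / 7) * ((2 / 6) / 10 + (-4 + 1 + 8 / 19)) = -18863 / 4788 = -3.94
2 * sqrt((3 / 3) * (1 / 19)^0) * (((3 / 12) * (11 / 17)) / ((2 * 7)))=11 / 476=0.02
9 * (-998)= -8982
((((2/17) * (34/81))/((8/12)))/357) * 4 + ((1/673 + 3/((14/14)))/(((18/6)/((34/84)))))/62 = 211487/28728351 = 0.01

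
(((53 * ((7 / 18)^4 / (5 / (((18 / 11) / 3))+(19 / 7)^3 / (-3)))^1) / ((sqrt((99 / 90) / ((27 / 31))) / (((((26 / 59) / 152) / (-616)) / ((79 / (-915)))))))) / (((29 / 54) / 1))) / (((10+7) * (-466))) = -24723349105 * sqrt(10230) / 452500695794034632448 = -0.00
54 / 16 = 3.38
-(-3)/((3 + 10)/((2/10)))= 3/65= 0.05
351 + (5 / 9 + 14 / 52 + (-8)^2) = 415.82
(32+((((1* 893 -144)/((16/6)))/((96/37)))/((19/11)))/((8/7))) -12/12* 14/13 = 43383337/505856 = 85.76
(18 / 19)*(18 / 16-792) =-2997 / 4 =-749.25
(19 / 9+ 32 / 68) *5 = 1975 / 153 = 12.91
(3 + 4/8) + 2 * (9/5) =71/10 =7.10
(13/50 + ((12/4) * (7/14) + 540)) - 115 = 10669/25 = 426.76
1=1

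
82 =82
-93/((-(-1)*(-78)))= 31/26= 1.19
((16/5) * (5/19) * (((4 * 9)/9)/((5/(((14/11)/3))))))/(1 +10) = 896/34485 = 0.03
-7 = -7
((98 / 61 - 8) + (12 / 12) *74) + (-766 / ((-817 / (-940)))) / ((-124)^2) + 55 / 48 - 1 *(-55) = 284360269219 / 2298881136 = 123.70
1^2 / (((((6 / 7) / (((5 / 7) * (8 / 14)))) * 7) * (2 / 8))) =0.27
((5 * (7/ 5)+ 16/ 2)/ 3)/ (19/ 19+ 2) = 1.67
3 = 3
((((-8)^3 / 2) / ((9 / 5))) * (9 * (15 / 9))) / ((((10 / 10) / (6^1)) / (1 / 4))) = -3200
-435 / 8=-54.38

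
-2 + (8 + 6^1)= 12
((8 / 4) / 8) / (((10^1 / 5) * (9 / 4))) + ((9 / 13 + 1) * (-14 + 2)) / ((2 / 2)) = -4739 / 234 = -20.25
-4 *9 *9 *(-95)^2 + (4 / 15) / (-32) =-350892001 / 120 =-2924100.01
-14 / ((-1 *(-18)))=-7 / 9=-0.78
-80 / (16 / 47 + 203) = -3760 / 9557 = -0.39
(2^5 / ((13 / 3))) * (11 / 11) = 96 / 13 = 7.38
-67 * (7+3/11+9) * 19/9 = -227867/99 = -2301.69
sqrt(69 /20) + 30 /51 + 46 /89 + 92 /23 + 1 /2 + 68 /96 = sqrt(345) /10 + 229253 /36312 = 8.17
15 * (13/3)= 65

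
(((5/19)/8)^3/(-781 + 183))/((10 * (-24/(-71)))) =-1775/100802936832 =-0.00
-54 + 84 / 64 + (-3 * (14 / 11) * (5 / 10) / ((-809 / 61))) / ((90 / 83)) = -112244327 / 2135760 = -52.55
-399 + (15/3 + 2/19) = -7484/19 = -393.89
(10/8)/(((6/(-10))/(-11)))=275/12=22.92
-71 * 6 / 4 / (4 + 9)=-213 / 26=-8.19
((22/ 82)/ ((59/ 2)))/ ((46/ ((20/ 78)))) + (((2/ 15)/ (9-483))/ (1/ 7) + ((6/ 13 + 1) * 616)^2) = 27093925647134539/ 33426431415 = 810553.94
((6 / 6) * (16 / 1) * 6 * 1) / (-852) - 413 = -29331 / 71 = -413.11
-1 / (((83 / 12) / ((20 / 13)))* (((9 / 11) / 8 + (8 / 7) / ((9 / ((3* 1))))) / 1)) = -443520 / 963547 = -0.46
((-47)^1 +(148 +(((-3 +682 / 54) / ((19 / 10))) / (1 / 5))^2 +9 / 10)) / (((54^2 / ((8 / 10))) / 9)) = 1958169211 / 1065834450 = 1.84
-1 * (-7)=7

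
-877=-877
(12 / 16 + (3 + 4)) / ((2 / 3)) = 93 / 8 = 11.62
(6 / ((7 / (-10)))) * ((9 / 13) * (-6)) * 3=9720 / 91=106.81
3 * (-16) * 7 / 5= -336 / 5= -67.20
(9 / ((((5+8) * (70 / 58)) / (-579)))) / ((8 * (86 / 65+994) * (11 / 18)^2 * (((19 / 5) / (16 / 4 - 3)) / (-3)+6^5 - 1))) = -183609585 / 12779437368544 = -0.00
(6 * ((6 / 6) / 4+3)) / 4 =39 / 8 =4.88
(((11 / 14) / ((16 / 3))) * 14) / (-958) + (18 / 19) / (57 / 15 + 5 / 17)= 1936137 / 8445728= 0.23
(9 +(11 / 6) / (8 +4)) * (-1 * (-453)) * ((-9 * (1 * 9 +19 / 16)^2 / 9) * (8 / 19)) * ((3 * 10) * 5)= -66096365525 / 2432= -27177781.88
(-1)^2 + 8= 9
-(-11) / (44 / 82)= 41 / 2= 20.50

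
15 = 15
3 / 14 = 0.21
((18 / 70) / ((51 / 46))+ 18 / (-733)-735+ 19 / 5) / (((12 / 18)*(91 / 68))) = -1912868808 / 2334605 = -819.35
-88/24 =-11/3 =-3.67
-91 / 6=-15.17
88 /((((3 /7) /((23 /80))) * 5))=1771 /150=11.81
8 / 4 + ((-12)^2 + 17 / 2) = 309 / 2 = 154.50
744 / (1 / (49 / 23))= 1585.04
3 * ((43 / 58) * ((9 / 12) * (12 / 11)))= 1161 / 638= 1.82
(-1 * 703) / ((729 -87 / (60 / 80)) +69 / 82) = -57646 / 50335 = -1.15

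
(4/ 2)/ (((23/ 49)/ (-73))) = -7154/ 23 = -311.04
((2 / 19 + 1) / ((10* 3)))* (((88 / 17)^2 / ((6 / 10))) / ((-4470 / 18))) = -27104 / 4090795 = -0.01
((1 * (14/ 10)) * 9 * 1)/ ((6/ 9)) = 189/ 10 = 18.90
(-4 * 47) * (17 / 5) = -3196 / 5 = -639.20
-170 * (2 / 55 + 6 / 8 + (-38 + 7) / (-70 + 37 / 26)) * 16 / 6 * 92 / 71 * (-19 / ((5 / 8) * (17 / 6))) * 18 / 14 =10035.34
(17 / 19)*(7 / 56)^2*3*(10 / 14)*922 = 117555 / 4256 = 27.62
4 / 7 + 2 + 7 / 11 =247 / 77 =3.21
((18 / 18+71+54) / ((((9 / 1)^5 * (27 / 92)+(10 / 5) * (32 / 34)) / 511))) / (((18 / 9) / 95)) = 956647188 / 5421287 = 176.46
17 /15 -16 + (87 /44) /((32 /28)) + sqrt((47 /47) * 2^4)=-48241 /5280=-9.14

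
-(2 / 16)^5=-1 / 32768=-0.00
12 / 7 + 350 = 2462 / 7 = 351.71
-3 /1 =-3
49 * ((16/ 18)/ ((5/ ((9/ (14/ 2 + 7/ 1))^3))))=2.31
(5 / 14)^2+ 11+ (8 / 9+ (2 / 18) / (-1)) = 21001 / 1764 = 11.91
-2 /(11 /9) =-18 /11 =-1.64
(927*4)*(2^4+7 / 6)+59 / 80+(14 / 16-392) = 5061089 / 80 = 63263.61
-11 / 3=-3.67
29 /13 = 2.23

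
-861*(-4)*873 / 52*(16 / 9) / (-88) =-1168.07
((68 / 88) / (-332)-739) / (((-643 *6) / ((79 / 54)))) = 426416167 / 1521656928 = 0.28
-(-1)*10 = 10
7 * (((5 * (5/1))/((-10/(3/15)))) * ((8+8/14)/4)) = -15/2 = -7.50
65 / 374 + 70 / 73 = 30925 / 27302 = 1.13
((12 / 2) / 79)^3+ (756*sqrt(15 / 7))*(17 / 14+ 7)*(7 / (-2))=216 / 493039-3105*sqrt(105)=-31816.78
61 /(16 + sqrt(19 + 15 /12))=122 /41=2.98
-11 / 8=-1.38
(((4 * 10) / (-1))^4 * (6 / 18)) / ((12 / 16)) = 10240000 / 9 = 1137777.78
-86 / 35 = -2.46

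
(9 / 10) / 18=1 / 20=0.05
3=3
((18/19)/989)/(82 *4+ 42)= 9/3476335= 0.00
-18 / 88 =-9 / 44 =-0.20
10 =10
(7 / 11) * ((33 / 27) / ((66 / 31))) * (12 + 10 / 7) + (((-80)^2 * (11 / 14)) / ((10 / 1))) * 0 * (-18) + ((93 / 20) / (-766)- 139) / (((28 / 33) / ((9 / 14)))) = -179097578677 / 1783615680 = -100.41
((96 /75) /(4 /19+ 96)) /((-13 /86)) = -13072 /148525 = -0.09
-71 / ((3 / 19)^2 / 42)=-358834 / 3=-119611.33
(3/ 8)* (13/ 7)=39/ 56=0.70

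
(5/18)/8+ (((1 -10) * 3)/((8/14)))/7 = -6.72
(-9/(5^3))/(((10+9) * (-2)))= 9/4750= 0.00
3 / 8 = 0.38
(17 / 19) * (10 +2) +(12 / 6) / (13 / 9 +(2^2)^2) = 32370 / 2983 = 10.85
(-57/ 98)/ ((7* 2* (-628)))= 57/ 861616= 0.00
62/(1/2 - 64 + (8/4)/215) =-26660/27301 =-0.98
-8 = -8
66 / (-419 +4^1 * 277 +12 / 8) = 132 / 1381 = 0.10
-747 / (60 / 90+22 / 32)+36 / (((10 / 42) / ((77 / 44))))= -18657 / 65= -287.03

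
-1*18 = -18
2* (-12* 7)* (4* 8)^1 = -5376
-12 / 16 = -3 / 4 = -0.75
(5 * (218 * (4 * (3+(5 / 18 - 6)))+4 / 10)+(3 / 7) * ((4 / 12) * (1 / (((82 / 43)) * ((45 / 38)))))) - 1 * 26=-153595843 / 12915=-11892.83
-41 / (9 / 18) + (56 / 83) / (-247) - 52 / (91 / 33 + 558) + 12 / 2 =-28868412376 / 379371005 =-76.10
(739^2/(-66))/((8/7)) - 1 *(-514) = -3551455/528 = -6726.24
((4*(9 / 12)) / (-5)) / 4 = -3 / 20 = -0.15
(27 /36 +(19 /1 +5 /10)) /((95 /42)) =1701 /190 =8.95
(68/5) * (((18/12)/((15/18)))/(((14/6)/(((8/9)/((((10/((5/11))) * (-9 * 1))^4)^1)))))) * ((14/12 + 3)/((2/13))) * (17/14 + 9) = 2873/1711607436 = 0.00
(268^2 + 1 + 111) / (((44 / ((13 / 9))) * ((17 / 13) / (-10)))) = -30392960 / 1683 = -18058.80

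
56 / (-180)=-14 / 45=-0.31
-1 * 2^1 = -2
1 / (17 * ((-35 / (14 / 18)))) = -1 / 765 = -0.00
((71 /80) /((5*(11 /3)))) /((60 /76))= 1349 /22000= 0.06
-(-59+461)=-402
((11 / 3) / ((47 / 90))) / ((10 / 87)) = 2871 / 47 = 61.09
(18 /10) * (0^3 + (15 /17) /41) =27 /697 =0.04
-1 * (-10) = 10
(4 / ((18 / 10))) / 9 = 20 / 81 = 0.25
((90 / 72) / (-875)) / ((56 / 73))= -73 / 39200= -0.00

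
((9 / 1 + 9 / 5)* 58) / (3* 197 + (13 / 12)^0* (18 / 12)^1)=2088 / 1975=1.06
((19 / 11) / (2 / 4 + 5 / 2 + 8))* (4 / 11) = 76 / 1331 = 0.06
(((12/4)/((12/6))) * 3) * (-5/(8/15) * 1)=-675/16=-42.19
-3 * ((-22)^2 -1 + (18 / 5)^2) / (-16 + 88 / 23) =855531 / 7000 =122.22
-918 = -918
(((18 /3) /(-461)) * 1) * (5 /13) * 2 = -0.01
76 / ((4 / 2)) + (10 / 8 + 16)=221 / 4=55.25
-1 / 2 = -0.50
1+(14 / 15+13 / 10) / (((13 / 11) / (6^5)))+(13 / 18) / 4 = 68776469 / 4680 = 14695.83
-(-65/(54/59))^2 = -14707225/2916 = -5043.63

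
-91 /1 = -91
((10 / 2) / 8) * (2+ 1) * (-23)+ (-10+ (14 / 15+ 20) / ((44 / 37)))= -46889 / 1320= -35.52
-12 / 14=-0.86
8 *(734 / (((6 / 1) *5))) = 2936 / 15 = 195.73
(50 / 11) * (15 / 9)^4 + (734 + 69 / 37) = 25415507 / 32967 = 770.94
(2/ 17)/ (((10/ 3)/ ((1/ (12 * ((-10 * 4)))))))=-0.00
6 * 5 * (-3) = -90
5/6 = 0.83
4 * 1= 4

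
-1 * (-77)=77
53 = 53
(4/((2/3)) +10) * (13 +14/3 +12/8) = 920/3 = 306.67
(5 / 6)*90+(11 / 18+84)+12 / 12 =2891 / 18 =160.61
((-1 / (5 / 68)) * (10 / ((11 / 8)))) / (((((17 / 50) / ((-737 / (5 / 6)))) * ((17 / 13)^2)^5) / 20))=709364655658214400 / 2015993900449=351868.45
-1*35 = -35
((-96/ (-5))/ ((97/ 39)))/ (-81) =-416/ 4365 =-0.10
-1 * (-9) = 9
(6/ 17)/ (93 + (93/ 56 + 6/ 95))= 10640/ 2855609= 0.00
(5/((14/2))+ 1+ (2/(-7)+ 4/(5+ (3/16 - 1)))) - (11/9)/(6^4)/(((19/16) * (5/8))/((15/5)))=25767758/10826865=2.38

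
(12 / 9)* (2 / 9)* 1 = 8 / 27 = 0.30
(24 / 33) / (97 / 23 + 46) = 184 / 12705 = 0.01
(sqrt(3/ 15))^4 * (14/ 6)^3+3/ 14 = 6827/ 9450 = 0.72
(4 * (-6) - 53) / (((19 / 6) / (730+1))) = -337722 / 19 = -17774.84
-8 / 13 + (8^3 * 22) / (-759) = -13864 / 897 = -15.46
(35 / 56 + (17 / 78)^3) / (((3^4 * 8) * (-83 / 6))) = -75377 / 1063471032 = -0.00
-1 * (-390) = 390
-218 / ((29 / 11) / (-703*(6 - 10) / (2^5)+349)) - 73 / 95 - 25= -398381943 / 11020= -36150.81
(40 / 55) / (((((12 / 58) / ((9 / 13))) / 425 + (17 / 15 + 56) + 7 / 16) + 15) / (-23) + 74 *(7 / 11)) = 36284800 / 2192018623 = 0.02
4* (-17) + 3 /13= -881 /13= -67.77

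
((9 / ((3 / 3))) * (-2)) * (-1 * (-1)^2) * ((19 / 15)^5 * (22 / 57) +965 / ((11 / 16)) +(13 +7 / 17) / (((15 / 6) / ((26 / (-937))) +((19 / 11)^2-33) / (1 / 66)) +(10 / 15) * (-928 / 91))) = 29877815704971626444 / 1181502116128125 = 25287.99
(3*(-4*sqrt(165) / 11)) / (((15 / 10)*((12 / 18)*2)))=-6*sqrt(165) / 11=-7.01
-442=-442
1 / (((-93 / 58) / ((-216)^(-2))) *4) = -29 / 8678016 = -0.00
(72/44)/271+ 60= 178878/2981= 60.01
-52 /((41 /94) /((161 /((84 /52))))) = -11882.21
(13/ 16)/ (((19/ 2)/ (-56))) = -91/ 19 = -4.79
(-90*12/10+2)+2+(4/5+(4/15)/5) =-7736/75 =-103.15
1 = 1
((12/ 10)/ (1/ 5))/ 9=2/ 3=0.67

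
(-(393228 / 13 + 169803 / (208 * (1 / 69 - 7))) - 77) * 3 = -9085732923 / 100256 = -90625.33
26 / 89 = 0.29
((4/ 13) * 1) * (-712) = -2848/ 13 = -219.08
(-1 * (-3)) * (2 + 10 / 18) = 23 / 3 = 7.67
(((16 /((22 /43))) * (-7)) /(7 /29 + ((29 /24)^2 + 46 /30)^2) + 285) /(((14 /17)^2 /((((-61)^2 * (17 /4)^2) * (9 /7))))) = 1046380259567870497755 /31439489474624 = 33282355.31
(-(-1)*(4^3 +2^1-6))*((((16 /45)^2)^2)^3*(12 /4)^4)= 1125899906842624 /56751048193359375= 0.02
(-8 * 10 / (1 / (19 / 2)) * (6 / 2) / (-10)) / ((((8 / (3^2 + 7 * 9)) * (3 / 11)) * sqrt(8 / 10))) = 3762 * sqrt(5) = 8412.09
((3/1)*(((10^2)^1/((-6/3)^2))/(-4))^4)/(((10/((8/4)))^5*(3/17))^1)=2125/256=8.30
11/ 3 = 3.67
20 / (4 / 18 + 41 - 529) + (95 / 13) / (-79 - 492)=-175319 / 3258697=-0.05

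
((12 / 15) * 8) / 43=32 / 215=0.15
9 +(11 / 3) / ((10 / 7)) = 347 / 30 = 11.57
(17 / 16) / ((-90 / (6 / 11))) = -17 / 2640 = -0.01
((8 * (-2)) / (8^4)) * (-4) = 1 / 64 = 0.02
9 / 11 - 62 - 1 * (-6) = -607 / 11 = -55.18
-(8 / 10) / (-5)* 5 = 4 / 5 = 0.80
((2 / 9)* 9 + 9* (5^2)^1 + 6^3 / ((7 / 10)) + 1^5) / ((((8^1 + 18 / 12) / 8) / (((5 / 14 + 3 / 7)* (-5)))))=-1652640 / 931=-1775.12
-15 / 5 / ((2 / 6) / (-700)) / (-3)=-2100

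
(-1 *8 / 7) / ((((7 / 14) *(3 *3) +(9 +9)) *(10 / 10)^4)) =-16 / 315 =-0.05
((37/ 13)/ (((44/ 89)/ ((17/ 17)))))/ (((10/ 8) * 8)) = 0.58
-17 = -17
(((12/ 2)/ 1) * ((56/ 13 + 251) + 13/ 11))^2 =48429924624/ 20449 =2368327.28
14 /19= 0.74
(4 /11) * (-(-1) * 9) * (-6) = -216 /11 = -19.64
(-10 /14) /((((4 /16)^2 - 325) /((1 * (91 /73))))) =1040 /379527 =0.00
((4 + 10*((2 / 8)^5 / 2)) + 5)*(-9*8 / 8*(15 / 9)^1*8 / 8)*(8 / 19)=-138315 / 2432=-56.87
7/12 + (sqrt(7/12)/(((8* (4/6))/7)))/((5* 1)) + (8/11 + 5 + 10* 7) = 76.51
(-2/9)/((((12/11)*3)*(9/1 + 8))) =-11/2754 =-0.00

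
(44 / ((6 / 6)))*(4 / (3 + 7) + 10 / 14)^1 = 49.03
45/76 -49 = -3679/76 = -48.41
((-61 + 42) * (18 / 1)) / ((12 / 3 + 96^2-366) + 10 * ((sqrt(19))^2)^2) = -9 / 328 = -0.03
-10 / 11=-0.91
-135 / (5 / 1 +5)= -27 / 2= -13.50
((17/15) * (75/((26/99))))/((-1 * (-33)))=255/26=9.81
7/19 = 0.37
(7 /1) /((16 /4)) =7 /4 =1.75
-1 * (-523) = 523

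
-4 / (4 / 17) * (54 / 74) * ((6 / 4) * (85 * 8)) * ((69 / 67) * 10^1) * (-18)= 5814795600 / 2479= 2345621.46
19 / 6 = 3.17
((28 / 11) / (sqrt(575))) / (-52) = -7 * sqrt(23) / 16445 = -0.00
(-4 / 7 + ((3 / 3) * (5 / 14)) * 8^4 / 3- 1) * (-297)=-1010493 / 7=-144356.14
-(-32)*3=96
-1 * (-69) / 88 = 69 / 88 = 0.78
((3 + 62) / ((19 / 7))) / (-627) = -455 / 11913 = -0.04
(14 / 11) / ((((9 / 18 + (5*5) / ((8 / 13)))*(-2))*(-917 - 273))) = 0.00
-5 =-5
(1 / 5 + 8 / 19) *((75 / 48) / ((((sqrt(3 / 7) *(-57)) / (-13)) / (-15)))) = -19175 *sqrt(21) / 17328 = -5.07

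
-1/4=-0.25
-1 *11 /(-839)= 11 /839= 0.01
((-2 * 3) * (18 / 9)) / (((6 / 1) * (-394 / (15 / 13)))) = 15 / 2561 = 0.01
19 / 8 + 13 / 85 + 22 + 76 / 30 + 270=297.06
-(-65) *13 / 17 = 49.71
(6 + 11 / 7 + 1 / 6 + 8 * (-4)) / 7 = -1019 / 294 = -3.47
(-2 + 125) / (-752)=-123 / 752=-0.16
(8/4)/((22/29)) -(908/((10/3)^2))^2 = -45894214/6875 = -6675.52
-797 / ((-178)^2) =-797 / 31684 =-0.03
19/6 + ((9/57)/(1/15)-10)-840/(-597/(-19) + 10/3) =-923807/32262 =-28.63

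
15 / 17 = 0.88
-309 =-309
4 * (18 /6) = 12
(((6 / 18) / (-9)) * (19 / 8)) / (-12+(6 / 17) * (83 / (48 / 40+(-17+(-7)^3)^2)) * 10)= 34884323 / 4758059664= 0.01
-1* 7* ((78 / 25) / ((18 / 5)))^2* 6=-2366 / 75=-31.55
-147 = -147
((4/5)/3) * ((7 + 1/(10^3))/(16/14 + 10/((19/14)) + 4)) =931133/6240000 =0.15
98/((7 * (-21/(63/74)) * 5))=-21/185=-0.11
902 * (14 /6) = 6314 /3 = 2104.67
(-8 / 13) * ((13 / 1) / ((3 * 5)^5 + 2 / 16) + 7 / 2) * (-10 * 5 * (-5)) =-42525215000 / 78975013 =-538.46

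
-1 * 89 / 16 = -89 / 16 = -5.56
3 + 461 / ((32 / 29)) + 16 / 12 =40523 / 96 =422.11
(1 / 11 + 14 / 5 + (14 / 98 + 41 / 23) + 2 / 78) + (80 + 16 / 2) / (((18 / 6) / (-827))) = -8375937074 / 345345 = -24253.82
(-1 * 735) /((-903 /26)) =910 /43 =21.16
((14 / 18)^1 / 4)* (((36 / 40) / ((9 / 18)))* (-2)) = -7 / 10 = -0.70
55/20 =11/4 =2.75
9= 9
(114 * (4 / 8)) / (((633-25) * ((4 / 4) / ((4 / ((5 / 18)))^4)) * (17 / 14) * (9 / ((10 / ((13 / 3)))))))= 23514624 / 27625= 851.21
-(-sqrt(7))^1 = sqrt(7) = 2.65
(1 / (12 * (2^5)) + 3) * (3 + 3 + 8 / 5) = 21907 / 960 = 22.82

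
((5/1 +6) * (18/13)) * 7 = 1386/13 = 106.62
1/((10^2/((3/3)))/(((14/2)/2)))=0.04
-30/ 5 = -6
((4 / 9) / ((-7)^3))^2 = 16 / 9529569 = 0.00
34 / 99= 0.34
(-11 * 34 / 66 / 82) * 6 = -17 / 41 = -0.41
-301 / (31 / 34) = -10234 / 31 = -330.13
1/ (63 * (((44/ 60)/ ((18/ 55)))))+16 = 13558/ 847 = 16.01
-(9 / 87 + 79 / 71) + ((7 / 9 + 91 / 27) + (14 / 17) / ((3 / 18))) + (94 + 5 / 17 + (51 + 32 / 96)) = 145070549 / 945081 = 153.50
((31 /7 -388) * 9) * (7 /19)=-24165 /19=-1271.84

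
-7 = -7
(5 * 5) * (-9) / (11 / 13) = -2925 / 11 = -265.91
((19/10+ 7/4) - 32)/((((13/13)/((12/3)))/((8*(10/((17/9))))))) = -81648/17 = -4802.82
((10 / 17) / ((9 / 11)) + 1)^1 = 263 / 153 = 1.72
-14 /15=-0.93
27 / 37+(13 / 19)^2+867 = 11596519 / 13357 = 868.20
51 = 51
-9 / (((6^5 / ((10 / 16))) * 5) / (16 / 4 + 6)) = -5 / 3456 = -0.00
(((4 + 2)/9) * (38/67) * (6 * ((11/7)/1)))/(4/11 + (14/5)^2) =57475/132258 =0.43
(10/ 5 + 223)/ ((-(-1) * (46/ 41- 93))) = -2.45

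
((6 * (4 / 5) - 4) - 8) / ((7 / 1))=-36 / 35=-1.03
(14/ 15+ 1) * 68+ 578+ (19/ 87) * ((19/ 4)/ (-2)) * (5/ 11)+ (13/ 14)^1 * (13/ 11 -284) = 119674693/ 267960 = 446.61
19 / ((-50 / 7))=-133 / 50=-2.66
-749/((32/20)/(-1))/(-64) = -3745/512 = -7.31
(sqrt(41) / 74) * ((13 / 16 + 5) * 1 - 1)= 77 * sqrt(41) / 1184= 0.42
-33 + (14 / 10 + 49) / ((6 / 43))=1641 / 5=328.20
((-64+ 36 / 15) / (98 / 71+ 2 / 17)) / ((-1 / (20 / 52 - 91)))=-54741071 / 14690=-3726.42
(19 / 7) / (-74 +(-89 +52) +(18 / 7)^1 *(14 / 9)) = -19 / 749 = -0.03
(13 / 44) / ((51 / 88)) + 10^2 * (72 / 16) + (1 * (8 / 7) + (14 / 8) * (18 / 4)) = 1312411 / 2856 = 459.53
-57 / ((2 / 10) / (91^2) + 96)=-2360085 / 3974881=-0.59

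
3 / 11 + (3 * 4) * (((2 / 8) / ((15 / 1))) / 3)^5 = 47239200011 / 173210400000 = 0.27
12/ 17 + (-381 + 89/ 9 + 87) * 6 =-86902/ 51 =-1703.96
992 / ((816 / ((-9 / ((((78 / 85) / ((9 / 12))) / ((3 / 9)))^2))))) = -0.81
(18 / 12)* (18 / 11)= 27 / 11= 2.45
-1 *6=-6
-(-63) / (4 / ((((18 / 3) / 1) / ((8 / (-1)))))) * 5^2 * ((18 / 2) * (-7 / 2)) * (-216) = -8037225 / 4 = -2009306.25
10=10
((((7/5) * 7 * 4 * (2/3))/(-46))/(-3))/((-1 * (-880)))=49/227700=0.00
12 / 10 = 6 / 5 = 1.20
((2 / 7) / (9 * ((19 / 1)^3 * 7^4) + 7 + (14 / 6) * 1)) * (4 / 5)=24 / 15562694735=0.00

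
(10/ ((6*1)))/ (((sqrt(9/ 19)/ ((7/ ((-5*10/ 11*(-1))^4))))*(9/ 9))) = 0.04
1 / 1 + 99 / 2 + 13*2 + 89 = 331 / 2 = 165.50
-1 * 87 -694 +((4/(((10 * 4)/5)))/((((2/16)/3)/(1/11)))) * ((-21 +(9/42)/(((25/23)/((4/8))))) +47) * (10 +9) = -462092/1925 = -240.05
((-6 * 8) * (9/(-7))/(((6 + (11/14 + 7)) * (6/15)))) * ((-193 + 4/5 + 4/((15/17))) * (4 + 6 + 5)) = -6080400/193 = -31504.66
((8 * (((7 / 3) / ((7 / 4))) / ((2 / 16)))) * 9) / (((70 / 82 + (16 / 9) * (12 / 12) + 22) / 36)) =10202112 / 9089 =1122.47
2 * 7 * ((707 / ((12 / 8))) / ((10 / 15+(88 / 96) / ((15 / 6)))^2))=5938800 / 961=6179.81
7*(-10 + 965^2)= 6518505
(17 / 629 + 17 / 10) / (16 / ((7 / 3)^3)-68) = -219177 / 8470040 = -0.03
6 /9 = 2 /3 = 0.67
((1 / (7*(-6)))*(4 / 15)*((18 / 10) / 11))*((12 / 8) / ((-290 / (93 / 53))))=279 / 29587250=0.00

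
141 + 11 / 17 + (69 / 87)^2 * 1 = 2034121 / 14297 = 142.28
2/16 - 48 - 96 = -1151/8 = -143.88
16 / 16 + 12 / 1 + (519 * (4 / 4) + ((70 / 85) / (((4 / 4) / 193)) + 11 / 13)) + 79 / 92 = 14082879 / 20332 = 692.65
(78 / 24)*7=22.75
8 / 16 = 1 / 2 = 0.50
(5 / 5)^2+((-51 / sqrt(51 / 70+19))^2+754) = 886.84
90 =90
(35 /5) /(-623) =-1 /89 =-0.01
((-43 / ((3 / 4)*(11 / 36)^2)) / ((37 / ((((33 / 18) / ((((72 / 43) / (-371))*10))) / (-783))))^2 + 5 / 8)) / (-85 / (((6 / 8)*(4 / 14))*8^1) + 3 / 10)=1815382552467456 / 74108207131478451653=0.00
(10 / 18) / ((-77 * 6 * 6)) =-5 / 24948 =-0.00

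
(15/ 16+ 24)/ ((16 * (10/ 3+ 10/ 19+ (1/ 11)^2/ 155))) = 0.40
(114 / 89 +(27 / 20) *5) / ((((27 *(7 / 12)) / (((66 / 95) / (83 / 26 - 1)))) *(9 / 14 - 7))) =-1090232 / 42892215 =-0.03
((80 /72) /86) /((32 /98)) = 245 /6192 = 0.04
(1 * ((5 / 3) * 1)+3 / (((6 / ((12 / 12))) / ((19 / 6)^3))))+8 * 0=7579 / 432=17.54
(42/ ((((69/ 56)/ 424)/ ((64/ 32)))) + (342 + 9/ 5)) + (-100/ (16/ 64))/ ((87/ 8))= 292273639/ 10005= 29212.76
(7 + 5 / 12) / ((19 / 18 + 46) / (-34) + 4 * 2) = 4539 / 4049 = 1.12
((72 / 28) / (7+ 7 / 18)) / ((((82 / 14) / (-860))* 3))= -92880 / 5453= -17.03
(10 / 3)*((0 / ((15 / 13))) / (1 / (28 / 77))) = 0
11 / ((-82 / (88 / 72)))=-121 / 738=-0.16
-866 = -866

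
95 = 95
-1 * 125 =-125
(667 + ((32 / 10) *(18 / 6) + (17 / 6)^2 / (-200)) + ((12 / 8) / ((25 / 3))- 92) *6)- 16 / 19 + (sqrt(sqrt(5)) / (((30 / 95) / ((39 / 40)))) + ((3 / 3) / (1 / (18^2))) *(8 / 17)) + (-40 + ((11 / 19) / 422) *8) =247 *5^(1 / 4) / 80 + 116433341671 / 490701600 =241.90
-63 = -63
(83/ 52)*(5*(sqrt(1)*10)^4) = 1037500/ 13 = 79807.69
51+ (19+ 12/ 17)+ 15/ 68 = 4823/ 68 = 70.93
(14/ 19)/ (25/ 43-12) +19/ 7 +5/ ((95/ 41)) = 313954/ 65303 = 4.81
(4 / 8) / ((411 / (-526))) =-263 / 411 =-0.64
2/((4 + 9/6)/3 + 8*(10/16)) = 12/41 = 0.29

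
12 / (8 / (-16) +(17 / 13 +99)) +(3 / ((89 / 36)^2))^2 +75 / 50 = 1.86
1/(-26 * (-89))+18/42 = 6949/16198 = 0.43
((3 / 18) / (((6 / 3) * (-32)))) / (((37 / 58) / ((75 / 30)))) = -145 / 14208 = -0.01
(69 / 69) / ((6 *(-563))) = -1 / 3378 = -0.00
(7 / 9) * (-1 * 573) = -1337 / 3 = -445.67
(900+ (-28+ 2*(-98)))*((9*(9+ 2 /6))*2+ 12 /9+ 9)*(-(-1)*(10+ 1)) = 3978260 /3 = 1326086.67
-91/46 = -1.98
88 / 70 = 44 / 35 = 1.26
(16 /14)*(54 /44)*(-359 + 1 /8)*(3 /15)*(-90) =63423 /7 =9060.43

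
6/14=3/7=0.43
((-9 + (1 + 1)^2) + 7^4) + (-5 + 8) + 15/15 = 2400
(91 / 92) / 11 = 91 / 1012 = 0.09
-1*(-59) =59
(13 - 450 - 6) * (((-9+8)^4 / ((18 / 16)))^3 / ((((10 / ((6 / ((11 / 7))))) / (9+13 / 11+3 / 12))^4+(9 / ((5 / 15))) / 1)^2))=-23184727779576133028361936121357824 / 54338941807967256923551343019959449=-0.43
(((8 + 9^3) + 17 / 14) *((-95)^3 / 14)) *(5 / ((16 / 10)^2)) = -1107621328125 / 12544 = -88298894.14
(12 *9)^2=11664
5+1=6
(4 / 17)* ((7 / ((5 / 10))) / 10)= 28 / 85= 0.33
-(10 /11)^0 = -1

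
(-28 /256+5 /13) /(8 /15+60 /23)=79005 /901888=0.09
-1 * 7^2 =-49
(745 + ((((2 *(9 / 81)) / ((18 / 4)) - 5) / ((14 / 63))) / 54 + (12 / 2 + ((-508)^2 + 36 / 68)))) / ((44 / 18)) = 4276660991 / 40392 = 105878.91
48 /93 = 16 /31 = 0.52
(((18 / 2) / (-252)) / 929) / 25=-1 / 650300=-0.00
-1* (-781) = 781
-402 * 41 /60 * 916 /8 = -629063 /20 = -31453.15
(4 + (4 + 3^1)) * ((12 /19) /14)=66 /133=0.50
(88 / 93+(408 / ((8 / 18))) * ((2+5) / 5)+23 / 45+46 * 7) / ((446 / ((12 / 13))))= 4488154 / 1348035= 3.33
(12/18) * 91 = 182/3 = 60.67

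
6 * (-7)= -42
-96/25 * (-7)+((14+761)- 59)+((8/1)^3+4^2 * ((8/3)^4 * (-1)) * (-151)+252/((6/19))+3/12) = 1006223953/8100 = 124225.18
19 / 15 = 1.27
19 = 19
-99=-99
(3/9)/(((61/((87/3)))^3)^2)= 0.00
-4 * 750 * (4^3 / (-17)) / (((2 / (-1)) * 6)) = -16000 / 17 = -941.18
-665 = -665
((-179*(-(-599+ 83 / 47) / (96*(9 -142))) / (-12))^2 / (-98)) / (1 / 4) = -128805621025 / 6482073765888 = -0.02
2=2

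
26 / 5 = 5.20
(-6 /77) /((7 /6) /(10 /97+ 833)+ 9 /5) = -14545980 /336273553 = -0.04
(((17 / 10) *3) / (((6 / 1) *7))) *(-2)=-17 / 70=-0.24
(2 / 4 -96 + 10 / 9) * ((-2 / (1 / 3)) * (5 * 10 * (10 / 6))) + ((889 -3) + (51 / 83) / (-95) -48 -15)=3407557486 / 70965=48017.44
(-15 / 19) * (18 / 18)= -15 / 19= -0.79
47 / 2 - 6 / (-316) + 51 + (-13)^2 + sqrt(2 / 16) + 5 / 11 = sqrt(2) / 4 + 212013 / 869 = 244.33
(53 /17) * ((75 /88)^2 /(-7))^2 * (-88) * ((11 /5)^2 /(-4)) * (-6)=-201234375 /9382912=-21.45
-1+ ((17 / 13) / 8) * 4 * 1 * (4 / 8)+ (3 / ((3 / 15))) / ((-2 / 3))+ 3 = -1049 / 52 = -20.17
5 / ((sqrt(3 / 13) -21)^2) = 845 / (273 -sqrt(39))^2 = 0.01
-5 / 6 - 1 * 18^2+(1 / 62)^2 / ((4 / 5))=-14983897 / 46128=-324.83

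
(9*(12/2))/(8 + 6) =27/7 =3.86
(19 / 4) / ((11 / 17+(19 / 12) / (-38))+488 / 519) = 335274 / 109099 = 3.07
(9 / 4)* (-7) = -63 / 4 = -15.75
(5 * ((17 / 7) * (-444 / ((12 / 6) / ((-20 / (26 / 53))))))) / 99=3333700 / 3003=1110.12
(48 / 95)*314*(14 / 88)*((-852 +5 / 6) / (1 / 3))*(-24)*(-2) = -3232853568 / 1045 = -3093639.78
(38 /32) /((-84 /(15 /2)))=-0.11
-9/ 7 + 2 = 5/ 7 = 0.71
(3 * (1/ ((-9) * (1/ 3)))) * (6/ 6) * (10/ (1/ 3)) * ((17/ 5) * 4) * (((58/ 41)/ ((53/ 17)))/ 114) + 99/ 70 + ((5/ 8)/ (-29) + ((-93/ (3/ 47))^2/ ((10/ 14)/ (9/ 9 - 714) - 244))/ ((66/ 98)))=-174052346618764737709/ 13472943101836680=-12918.66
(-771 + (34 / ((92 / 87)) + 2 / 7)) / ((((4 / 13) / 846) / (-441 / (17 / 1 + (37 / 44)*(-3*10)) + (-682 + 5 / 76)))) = 11303370466322805 / 8858864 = 1275939044.37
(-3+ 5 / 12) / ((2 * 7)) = -31 / 168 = -0.18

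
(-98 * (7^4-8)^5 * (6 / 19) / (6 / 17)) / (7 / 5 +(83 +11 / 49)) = -32029825639319477926810 / 393927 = -81309038576486196.50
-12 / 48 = -1 / 4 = -0.25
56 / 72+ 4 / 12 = 1.11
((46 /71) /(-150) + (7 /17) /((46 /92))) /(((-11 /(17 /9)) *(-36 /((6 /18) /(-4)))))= -0.00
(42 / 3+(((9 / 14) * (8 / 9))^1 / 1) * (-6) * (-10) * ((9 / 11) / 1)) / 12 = 1619 / 462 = 3.50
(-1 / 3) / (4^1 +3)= -1 / 21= -0.05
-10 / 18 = -0.56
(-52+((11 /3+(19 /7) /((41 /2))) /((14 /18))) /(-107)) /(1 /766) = -8569922974 /214963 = -39866.97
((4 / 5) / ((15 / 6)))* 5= 8 / 5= 1.60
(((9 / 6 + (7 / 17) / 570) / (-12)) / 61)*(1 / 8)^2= -7271 / 226978560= -0.00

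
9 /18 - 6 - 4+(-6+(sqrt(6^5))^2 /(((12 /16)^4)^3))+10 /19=20399850253 /83106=245467.84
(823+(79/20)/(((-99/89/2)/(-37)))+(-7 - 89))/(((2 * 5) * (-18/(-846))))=46054219/9900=4651.94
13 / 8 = 1.62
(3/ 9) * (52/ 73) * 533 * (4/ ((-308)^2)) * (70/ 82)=845/ 185493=0.00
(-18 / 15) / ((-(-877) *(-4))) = 3 / 8770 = 0.00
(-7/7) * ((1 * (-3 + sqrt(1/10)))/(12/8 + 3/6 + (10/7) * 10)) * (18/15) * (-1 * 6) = -126/95 + 21 * sqrt(10)/475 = -1.19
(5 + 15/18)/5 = 7/6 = 1.17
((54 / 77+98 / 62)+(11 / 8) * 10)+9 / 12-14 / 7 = 70569 / 4774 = 14.78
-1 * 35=-35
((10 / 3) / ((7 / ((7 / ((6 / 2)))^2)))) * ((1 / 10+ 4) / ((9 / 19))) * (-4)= -21812 / 243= -89.76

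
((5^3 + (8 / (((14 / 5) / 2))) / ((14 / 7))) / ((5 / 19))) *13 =44213 / 7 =6316.14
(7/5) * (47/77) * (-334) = -285.42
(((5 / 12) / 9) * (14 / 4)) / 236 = 35 / 50976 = 0.00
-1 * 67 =-67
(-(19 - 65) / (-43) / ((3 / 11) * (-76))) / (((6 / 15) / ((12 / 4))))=1265 / 3268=0.39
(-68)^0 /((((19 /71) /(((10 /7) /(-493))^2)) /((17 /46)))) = 3550 /306141661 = 0.00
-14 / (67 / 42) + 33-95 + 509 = 29361 / 67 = 438.22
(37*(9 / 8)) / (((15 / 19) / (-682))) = -35958.45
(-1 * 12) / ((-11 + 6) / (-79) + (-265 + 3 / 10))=9480 / 209063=0.05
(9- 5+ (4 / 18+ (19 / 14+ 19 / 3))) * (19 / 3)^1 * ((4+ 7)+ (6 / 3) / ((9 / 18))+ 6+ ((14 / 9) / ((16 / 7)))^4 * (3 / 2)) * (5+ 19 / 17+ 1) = 188314432182745 / 16446799872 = 11449.91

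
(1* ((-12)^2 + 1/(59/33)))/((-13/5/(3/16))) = -127935/12272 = -10.42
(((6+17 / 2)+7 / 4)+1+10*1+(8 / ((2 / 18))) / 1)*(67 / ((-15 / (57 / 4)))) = -505381 / 80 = -6317.26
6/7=0.86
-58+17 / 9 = -505 / 9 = -56.11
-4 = -4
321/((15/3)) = 321/5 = 64.20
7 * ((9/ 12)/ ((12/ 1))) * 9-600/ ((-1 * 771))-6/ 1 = -5281/ 4112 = -1.28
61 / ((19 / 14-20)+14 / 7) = -854 / 233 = -3.67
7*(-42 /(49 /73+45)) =-10731 /1667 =-6.44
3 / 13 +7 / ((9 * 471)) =12808 / 55107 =0.23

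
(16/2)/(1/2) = 16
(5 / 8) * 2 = 5 / 4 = 1.25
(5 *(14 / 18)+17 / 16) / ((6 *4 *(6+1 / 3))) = 713 / 21888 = 0.03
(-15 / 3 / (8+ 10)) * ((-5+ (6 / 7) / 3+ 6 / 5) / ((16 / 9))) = 0.55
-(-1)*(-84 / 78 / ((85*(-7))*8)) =0.00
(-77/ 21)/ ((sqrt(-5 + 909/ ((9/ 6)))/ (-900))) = 3300*sqrt(601)/ 601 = 134.61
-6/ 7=-0.86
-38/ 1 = -38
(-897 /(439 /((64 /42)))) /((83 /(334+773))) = -10591776 /255059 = -41.53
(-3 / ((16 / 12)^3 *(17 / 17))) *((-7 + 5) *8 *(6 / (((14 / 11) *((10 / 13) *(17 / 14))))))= 34749 / 340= 102.20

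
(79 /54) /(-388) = -79 /20952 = -0.00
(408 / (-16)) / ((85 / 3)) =-9 / 10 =-0.90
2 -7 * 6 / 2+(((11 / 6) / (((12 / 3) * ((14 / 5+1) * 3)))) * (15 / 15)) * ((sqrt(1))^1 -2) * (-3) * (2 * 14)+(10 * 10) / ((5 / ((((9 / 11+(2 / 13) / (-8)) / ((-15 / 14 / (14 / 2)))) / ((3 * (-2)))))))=86885 / 48906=1.78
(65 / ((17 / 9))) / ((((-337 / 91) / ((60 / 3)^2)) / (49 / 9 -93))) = 1864408000 / 5729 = 325433.41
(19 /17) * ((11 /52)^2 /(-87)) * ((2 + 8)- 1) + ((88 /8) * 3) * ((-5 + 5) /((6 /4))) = -6897 /1333072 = -0.01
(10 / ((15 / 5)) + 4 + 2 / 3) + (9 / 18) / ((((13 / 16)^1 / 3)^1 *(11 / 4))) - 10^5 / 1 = -14298760 / 143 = -99991.33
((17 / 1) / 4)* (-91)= -1547 / 4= -386.75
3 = 3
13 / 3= 4.33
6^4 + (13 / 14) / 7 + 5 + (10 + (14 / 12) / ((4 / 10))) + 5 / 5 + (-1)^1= 772661 / 588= 1314.05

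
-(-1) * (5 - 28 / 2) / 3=-3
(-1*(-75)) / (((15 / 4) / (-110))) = -2200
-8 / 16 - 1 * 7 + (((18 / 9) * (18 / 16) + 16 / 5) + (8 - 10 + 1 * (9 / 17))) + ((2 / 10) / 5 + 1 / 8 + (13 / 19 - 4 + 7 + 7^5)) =1085753429 / 64600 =16807.33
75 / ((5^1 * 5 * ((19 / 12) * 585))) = 4 / 1235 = 0.00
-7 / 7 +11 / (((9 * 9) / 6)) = -5 / 27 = -0.19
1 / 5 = 0.20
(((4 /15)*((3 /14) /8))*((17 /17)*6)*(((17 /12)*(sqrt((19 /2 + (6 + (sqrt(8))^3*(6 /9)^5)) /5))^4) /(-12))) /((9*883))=-1000335097 /157672167408000 - 8432*sqrt(2) /5069192625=-0.00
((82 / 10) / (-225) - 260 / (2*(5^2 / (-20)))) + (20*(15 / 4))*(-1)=32584 / 1125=28.96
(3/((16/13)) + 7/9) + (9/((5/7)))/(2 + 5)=3611/720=5.02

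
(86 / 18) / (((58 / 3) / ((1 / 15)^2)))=43 / 39150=0.00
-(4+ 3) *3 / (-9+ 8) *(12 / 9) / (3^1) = 28 / 3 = 9.33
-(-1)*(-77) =-77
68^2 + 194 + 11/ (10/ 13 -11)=640651/ 133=4816.92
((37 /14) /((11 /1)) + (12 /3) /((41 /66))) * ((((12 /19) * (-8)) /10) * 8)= -8097216 /299915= -27.00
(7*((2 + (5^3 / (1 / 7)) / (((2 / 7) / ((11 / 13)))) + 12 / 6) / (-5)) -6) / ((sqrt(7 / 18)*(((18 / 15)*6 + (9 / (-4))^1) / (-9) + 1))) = -315422*sqrt(14) / 91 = -12969.24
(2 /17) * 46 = 5.41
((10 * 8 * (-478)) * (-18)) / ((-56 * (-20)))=4302 / 7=614.57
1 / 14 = 0.07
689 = 689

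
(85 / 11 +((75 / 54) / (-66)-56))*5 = -286865 / 1188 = -241.47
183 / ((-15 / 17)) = -1037 / 5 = -207.40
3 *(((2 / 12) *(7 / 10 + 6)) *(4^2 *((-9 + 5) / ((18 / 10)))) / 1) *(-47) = 50384 / 9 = 5598.22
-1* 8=-8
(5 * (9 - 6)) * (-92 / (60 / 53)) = -1219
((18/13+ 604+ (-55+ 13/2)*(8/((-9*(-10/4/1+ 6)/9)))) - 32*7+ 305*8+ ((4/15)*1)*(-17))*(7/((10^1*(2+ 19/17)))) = 33968737/51675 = 657.35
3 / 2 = 1.50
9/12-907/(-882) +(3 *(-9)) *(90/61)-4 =-4525579/107604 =-42.06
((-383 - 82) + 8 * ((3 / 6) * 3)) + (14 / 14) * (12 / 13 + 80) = -4837 / 13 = -372.08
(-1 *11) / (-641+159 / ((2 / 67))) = -22 / 9371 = -0.00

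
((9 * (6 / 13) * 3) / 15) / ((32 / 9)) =243 / 1040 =0.23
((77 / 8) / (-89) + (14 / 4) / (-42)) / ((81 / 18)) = -409 / 9612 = -0.04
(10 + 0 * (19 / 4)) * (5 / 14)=25 / 7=3.57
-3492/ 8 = -873/ 2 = -436.50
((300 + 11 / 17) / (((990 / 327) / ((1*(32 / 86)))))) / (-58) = -0.64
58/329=0.18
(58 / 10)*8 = 232 / 5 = 46.40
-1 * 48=-48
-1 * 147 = -147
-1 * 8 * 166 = -1328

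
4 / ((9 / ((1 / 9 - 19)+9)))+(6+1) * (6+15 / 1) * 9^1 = 106807 / 81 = 1318.60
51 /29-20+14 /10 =-16.84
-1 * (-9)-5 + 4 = 8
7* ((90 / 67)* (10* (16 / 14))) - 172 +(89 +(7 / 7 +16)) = 2778 / 67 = 41.46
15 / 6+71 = 73.50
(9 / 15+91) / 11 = 458 / 55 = 8.33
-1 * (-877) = 877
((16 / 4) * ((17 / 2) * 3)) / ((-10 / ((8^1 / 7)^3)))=-26112 / 1715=-15.23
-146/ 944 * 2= -73/ 236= -0.31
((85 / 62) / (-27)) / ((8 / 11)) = -935 / 13392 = -0.07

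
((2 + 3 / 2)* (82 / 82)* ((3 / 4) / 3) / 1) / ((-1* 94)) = -7 / 752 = -0.01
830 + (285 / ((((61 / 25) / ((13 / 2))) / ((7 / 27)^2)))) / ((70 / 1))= 49255585 / 59292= 830.73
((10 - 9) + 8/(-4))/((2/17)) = -17/2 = -8.50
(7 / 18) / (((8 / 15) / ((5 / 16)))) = 175 / 768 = 0.23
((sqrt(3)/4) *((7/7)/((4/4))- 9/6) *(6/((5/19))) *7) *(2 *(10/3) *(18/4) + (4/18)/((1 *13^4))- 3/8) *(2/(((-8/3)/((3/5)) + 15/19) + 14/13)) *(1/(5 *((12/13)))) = 13995129953 *sqrt(3)/140878400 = 172.07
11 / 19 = 0.58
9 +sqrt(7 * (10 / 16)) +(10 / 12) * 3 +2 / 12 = sqrt(70) / 4 +35 / 3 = 13.76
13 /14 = 0.93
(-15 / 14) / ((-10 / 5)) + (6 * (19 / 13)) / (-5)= -2217 / 1820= -1.22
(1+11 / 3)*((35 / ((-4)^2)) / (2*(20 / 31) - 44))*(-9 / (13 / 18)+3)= 311395 / 137696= 2.26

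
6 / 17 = 0.35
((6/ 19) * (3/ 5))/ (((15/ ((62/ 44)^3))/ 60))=268119/ 126445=2.12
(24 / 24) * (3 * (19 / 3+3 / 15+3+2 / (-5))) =137 / 5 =27.40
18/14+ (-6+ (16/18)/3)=-835/189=-4.42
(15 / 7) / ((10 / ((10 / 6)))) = 5 / 14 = 0.36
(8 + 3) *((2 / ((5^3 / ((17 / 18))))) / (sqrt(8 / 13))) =187 *sqrt(26) / 4500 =0.21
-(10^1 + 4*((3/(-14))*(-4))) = -94/7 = -13.43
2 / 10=1 / 5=0.20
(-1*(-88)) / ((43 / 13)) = 1144 / 43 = 26.60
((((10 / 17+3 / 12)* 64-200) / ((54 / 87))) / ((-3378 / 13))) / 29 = 8086 / 258417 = 0.03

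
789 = 789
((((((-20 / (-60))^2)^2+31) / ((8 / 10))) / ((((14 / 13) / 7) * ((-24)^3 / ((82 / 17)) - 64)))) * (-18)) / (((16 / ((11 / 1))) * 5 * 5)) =920491 / 21623040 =0.04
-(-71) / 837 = 71 / 837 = 0.08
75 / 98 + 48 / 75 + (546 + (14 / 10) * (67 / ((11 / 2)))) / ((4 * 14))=308843 / 26950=11.46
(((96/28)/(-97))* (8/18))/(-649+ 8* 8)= 32/1191645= 0.00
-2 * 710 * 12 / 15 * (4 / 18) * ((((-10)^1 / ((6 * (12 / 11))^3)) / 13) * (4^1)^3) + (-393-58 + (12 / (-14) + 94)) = -187198685 / 597051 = -313.54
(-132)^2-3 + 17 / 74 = 1289171 / 74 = 17421.23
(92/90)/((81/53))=2438/3645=0.67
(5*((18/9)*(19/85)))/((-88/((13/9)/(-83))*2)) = 247/1117512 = 0.00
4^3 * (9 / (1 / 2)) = 1152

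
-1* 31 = -31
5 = 5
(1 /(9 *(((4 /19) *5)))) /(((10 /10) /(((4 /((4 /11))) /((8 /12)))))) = 1.74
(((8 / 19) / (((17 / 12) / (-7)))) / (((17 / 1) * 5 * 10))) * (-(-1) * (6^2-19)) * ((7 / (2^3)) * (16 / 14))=-336 / 8075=-0.04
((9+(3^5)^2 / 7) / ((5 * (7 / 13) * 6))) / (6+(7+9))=64038 / 2695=23.76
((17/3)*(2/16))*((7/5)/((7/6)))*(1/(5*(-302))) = -17/30200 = -0.00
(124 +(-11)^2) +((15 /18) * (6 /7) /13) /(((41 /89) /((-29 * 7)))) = 117680 /533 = 220.79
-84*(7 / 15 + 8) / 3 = -237.07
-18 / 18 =-1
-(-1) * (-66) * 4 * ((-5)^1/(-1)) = -1320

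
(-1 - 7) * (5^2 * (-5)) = 1000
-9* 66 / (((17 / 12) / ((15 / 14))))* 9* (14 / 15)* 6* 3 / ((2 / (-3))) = 1732104 / 17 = 101888.47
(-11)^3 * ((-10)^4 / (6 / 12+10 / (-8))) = 17746666.67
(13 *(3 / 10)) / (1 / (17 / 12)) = 221 / 40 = 5.52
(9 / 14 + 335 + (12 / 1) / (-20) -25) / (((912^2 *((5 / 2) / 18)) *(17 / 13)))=0.00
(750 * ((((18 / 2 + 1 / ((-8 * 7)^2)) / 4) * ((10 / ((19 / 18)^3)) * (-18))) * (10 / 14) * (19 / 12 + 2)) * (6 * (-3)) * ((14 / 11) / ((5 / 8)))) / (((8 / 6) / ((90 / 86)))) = 140624270859375 / 7394002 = 19018695.27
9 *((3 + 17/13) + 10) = 1674/13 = 128.77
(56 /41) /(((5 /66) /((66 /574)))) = 17424 /8405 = 2.07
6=6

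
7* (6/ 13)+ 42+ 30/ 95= 11250/ 247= 45.55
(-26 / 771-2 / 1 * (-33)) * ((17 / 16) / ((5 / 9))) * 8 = 259386 / 257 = 1009.28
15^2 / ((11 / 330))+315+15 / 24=56525 / 8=7065.62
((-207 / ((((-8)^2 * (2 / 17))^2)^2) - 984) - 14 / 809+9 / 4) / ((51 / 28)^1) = -1492531463474513 / 2768844619776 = -539.04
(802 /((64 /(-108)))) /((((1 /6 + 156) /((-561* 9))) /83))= 13611715227 /3748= 3631727.65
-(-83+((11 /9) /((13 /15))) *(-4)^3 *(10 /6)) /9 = 27311 /1053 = 25.94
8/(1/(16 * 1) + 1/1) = 128/17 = 7.53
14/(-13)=-14/13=-1.08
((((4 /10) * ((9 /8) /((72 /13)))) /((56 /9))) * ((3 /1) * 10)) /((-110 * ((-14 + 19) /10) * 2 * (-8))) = 0.00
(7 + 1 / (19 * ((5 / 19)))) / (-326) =-18 / 815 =-0.02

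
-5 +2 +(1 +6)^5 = 16804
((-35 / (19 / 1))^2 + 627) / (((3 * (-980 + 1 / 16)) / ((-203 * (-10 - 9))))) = -827.07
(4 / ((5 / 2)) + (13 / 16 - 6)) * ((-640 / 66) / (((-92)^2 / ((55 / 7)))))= 205 / 6348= 0.03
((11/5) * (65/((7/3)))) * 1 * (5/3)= 715/7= 102.14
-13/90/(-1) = 13/90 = 0.14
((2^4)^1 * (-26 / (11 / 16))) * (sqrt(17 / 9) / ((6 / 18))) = -6656 * sqrt(17) / 11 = -2494.85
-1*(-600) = 600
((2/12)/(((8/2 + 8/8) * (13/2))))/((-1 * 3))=-1/585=-0.00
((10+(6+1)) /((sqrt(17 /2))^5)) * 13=1.05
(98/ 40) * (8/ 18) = 49/ 45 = 1.09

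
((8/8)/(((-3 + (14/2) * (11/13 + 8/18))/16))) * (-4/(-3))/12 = 104/353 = 0.29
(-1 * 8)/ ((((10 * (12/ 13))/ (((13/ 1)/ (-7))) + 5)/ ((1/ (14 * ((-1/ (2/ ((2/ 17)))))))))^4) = -68130645548641/ 3001250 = -22700756.53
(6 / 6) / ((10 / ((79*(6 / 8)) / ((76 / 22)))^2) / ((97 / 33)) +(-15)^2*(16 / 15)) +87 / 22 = 208794286131 / 52742985680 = 3.96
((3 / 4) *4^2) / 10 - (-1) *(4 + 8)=66 / 5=13.20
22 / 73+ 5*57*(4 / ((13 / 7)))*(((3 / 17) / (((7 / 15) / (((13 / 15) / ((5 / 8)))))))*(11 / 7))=4396634 / 8687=506.12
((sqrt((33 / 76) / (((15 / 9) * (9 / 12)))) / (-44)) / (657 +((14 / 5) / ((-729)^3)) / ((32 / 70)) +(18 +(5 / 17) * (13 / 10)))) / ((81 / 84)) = -13660159464 * sqrt(3135) / 37186687358760775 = -0.00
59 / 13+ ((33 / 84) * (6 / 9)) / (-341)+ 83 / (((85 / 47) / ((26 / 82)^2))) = 22133069519 / 2418471510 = 9.15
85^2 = 7225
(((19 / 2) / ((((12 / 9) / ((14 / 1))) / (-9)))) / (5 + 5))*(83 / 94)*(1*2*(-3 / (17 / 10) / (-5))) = -894159 / 15980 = -55.95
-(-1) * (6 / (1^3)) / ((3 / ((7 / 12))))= 7 / 6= 1.17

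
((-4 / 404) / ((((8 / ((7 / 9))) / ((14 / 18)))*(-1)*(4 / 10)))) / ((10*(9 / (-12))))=-49 / 196344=-0.00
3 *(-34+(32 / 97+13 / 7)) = -64803 / 679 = -95.44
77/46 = 1.67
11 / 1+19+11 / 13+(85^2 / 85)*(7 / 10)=2349 / 26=90.35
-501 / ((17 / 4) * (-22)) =1002 / 187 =5.36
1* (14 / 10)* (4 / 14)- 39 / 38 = -119 / 190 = -0.63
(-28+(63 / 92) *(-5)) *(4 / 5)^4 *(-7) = 1295168 / 14375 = 90.10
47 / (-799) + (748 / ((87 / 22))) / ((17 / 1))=16369 / 1479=11.07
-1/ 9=-0.11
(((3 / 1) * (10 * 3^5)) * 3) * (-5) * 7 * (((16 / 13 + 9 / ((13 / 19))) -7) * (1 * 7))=-514382400 / 13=-39567876.92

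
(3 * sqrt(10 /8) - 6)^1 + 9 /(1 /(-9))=-87 + 3 * sqrt(5) /2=-83.65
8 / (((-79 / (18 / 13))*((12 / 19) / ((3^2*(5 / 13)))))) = -10260 / 13351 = -0.77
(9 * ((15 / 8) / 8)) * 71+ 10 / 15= 28883 / 192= 150.43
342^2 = 116964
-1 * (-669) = 669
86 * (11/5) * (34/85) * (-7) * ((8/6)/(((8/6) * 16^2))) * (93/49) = -43989/11200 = -3.93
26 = 26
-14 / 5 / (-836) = 7 / 2090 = 0.00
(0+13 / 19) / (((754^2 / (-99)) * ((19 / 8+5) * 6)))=-33 / 12255893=-0.00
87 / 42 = 29 / 14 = 2.07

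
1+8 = 9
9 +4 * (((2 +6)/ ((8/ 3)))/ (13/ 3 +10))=9.84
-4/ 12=-1/ 3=-0.33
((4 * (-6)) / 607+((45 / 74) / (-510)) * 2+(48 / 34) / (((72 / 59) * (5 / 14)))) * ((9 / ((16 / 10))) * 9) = 988795971 / 6108848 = 161.86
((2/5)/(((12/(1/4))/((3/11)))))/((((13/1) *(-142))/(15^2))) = -45/162448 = -0.00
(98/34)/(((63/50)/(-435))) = -50750/51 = -995.10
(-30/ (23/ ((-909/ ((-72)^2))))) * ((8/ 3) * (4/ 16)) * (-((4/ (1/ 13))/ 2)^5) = -375005930/ 207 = -1811622.85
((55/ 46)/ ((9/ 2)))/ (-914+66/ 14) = -77/ 263511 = -0.00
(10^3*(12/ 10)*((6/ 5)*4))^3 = 191102976000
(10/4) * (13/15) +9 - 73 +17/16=-2917/48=-60.77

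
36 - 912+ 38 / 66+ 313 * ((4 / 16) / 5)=-567451 / 660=-859.77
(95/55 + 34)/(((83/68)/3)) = 87.81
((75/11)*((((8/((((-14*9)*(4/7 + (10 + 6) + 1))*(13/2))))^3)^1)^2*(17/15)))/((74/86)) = 958136320/3615265929230194821830821287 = 0.00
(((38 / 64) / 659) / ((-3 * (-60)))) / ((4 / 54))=57 / 843520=0.00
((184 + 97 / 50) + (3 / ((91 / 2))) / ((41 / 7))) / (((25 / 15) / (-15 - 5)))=-29733606 / 13325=-2231.42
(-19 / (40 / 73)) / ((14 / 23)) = -31901 / 560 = -56.97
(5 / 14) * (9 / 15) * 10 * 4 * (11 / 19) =660 / 133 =4.96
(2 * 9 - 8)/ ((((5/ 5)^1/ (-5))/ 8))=-400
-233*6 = -1398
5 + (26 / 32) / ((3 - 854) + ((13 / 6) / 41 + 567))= 2792441 / 558808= 5.00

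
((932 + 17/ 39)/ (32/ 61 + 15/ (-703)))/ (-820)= -44555437/ 19718868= -2.26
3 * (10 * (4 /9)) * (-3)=-40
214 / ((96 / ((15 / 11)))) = 535 / 176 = 3.04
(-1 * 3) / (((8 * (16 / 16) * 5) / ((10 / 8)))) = -3 / 32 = -0.09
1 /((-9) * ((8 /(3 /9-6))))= 17 /216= 0.08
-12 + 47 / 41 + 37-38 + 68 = 2302 / 41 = 56.15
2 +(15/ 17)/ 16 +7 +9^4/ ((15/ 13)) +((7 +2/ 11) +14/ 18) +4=5707.21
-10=-10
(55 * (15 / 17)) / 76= 825 / 1292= 0.64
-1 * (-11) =11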